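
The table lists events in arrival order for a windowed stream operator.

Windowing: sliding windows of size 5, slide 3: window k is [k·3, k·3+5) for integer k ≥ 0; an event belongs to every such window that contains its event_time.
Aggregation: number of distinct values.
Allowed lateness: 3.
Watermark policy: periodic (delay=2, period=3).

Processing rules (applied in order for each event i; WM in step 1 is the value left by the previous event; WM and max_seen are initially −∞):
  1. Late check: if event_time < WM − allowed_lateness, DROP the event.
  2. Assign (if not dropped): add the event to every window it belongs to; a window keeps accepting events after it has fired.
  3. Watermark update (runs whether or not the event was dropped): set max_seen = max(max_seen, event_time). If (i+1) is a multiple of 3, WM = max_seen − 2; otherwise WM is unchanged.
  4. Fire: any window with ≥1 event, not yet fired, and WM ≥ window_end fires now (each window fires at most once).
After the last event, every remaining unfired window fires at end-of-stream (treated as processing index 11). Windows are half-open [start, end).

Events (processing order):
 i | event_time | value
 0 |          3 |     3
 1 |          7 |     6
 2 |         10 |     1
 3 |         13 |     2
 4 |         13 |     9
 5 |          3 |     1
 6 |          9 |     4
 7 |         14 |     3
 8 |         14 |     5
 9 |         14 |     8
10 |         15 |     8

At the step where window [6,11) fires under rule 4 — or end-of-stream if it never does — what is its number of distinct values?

i=0 t=3 v=3: → [3,8),[0,5); WM=−∞
i=1 t=7 v=6: → [6,11),[3,8); WM=−∞
i=2 t=10 v=1: → [9,14),[6,11); WM=8; [0,5) fires=1 [3,8) fires=2
i=3 t=13 v=2: → [12,17),[9,14); WM=8
i=4 t=13 v=9: → [12,17),[9,14); WM=8
i=5 t=3 v=1: DROP (t<8-3); WM=11; [6,11) fires=2
i=6 t=9 v=4: → [9,14),[6,11); WM=11
i=7 t=14 v=3: → [12,17); WM=11
i=8 t=14 v=5: → [12,17); WM=12
i=9 t=14 v=8: → [12,17); WM=12
i=10 t=15 v=8: → [15,20),[12,17); WM=12

2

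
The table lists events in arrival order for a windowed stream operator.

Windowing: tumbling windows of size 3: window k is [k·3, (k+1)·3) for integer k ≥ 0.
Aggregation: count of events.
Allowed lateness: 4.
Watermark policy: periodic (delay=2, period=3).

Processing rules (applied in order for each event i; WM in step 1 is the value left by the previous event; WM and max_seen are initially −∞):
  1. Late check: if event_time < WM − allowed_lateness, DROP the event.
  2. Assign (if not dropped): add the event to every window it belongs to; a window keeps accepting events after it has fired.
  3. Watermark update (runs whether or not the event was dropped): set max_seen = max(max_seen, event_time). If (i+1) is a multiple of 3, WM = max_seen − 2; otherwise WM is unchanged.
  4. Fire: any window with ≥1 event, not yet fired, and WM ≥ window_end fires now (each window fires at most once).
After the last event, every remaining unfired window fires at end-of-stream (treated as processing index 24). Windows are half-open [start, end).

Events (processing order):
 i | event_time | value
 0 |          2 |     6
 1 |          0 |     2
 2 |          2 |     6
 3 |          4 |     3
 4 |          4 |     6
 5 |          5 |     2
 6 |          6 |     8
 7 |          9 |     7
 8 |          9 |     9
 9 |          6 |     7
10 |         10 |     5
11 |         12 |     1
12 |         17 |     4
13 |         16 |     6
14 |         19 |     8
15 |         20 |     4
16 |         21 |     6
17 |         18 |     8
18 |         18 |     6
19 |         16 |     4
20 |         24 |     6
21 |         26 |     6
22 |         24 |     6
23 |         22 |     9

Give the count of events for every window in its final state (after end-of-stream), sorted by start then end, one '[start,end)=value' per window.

[0,3)=3 [3,6)=3 [6,9)=2 [9,12)=3 [12,15)=1 [15,18)=3 [18,21)=4 [21,24)=2 [24,27)=3

i=0 t=2 v=6: → [0,3); WM=−∞
i=1 t=0 v=2: → [0,3); WM=−∞
i=2 t=2 v=6: → [0,3); WM=0
i=3 t=4 v=3: → [3,6); WM=0
i=4 t=4 v=6: → [3,6); WM=0
i=5 t=5 v=2: → [3,6); WM=3; [0,3) fires=3
i=6 t=6 v=8: → [6,9); WM=3
i=7 t=9 v=7: → [9,12); WM=3
i=8 t=9 v=9: → [9,12); WM=7; [3,6) fires=3
i=9 t=6 v=7: → [6,9); WM=7
i=10 t=10 v=5: → [9,12); WM=7
i=11 t=12 v=1: → [12,15); WM=10; [6,9) fires=2
i=12 t=17 v=4: → [15,18); WM=10
i=13 t=16 v=6: → [15,18); WM=10
i=14 t=19 v=8: → [18,21); WM=17; [9,12) fires=3 [12,15) fires=1
i=15 t=20 v=4: → [18,21); WM=17
i=16 t=21 v=6: → [21,24); WM=17
i=17 t=18 v=8: → [18,21); WM=19; [15,18) fires=2
i=18 t=18 v=6: → [18,21); WM=19
i=19 t=16 v=4: → [15,18); WM=19
i=20 t=24 v=6: → [24,27); WM=22; [18,21) fires=4
i=21 t=26 v=6: → [24,27); WM=22
i=22 t=24 v=6: → [24,27); WM=22
i=23 t=22 v=9: → [21,24); WM=24; [21,24) fires=2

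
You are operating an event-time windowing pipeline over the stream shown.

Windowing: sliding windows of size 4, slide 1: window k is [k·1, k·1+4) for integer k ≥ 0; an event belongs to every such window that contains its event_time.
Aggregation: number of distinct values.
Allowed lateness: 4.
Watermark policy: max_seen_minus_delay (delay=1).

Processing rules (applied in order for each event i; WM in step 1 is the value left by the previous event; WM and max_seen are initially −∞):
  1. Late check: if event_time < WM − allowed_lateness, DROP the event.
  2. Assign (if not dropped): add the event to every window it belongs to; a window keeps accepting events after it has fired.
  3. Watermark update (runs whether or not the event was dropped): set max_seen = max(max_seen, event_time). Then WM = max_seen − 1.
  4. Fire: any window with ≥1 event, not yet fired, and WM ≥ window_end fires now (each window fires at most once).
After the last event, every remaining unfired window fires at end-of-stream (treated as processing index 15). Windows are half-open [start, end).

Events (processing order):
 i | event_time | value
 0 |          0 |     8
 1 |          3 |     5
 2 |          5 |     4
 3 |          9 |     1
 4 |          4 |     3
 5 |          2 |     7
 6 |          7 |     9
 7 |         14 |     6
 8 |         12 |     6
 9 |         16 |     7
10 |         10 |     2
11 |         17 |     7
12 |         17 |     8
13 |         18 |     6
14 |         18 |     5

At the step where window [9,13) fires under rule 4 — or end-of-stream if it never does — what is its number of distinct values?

1

i=0 t=0 v=8: → [0,4); WM=-1
i=1 t=3 v=5: → [3,7),[2,6),[1,5),[0,4); WM=2
i=2 t=5 v=4: → [5,9),[4,8),[3,7),[2,6); WM=4; [0,4) fires=2
i=3 t=9 v=1: → [9,13),[8,12),[7,11),[6,10); WM=8; [1,5) fires=1 [2,6) fires=2 [3,7) fires=2 [4,8) fires=1
i=4 t=4 v=3: → [4,8),[3,7),[2,6),[1,5); WM=8
i=5 t=2 v=7: DROP (t<8-4); WM=8
i=6 t=7 v=9: → [7,11),[6,10),[5,9),[4,8); WM=8
i=7 t=14 v=6: → [14,18),[13,17),[12,16),[11,15); WM=13; [5,9) fires=2 [6,10) fires=2 [7,11) fires=2 [8,12) fires=1 [9,13) fires=1
i=8 t=12 v=6: → [12,16),[11,15),[10,14),[9,13); WM=13
i=9 t=16 v=7: → [16,20),[15,19),[14,18),[13,17); WM=15; [10,14) fires=1 [11,15) fires=1
i=10 t=10 v=2: DROP (t<15-4); WM=15
i=11 t=17 v=7: → [17,21),[16,20),[15,19),[14,18); WM=16; [12,16) fires=1
i=12 t=17 v=8: → [17,21),[16,20),[15,19),[14,18); WM=16
i=13 t=18 v=6: → [18,22),[17,21),[16,20),[15,19); WM=17; [13,17) fires=2
i=14 t=18 v=5: → [18,22),[17,21),[16,20),[15,19); WM=17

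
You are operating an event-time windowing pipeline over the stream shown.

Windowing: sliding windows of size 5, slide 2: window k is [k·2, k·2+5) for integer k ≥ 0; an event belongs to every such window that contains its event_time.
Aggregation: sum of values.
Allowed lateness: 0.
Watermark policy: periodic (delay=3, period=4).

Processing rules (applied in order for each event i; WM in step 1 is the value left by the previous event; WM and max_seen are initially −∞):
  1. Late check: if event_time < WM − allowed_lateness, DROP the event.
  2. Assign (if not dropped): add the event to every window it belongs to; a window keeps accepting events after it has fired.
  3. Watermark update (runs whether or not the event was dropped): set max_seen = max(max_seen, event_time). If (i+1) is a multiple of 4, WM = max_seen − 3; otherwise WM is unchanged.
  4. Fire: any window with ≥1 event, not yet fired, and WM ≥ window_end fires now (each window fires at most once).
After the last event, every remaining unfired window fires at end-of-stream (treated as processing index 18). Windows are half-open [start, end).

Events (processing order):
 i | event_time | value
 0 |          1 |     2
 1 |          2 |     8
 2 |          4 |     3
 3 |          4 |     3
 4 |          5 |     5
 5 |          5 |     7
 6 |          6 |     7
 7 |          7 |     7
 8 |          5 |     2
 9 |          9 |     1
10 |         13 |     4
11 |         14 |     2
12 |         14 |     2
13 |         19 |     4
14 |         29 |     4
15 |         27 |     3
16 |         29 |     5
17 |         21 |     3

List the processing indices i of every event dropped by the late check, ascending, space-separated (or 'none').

i=0 t=1 v=2: → [0,5); WM=−∞
i=1 t=2 v=8: → [2,7),[0,5); WM=−∞
i=2 t=4 v=3: → [4,9),[2,7),[0,5); WM=−∞
i=3 t=4 v=3: → [4,9),[2,7),[0,5); WM=1
i=4 t=5 v=5: → [4,9),[2,7); WM=1
i=5 t=5 v=7: → [4,9),[2,7); WM=1
i=6 t=6 v=7: → [6,11),[4,9),[2,7); WM=1
i=7 t=7 v=7: → [6,11),[4,9); WM=4
i=8 t=5 v=2: → [4,9),[2,7); WM=4
i=9 t=9 v=1: → [8,13),[6,11); WM=4
i=10 t=13 v=4: → [12,17),[10,15); WM=4
i=11 t=14 v=2: → [14,19),[12,17),[10,15); WM=11; [0,5) fires=16 [2,7) fires=35 [4,9) fires=34 [6,11) fires=15
i=12 t=14 v=2: → [14,19),[12,17),[10,15); WM=11
i=13 t=19 v=4: → [18,23),[16,21); WM=11
i=14 t=29 v=4: → [28,33),[26,31); WM=11
i=15 t=27 v=3: → [26,31),[24,29); WM=26; [8,13) fires=1 [10,15) fires=8 [12,17) fires=8 [14,19) fires=4 [16,21) fires=4 [18,23) fires=4
i=16 t=29 v=5: → [28,33),[26,31); WM=26
i=17 t=21 v=3: DROP (t<26-0); WM=26

17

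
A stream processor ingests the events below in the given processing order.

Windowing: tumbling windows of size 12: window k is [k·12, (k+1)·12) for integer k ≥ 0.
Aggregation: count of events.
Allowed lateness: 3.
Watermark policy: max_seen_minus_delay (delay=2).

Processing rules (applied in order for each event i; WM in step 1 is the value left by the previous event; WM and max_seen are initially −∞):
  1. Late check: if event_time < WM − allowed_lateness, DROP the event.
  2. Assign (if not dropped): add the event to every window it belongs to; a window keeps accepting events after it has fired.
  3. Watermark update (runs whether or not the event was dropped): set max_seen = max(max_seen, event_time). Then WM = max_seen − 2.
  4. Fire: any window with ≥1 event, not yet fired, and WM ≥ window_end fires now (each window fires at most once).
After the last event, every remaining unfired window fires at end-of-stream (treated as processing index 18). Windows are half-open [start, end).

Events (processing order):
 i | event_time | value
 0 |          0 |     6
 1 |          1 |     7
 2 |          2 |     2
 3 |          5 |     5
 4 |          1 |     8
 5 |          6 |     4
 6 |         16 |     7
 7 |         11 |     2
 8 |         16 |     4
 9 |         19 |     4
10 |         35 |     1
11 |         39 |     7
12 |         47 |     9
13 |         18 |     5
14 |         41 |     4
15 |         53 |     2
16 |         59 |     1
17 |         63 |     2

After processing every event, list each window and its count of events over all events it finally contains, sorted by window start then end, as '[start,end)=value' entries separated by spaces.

[0,12)=7 [12,24)=3 [24,36)=1 [36,48)=2 [48,60)=2 [60,72)=1

i=0 t=0 v=6: → [0,12); WM=-2
i=1 t=1 v=7: → [0,12); WM=-1
i=2 t=2 v=2: → [0,12); WM=0
i=3 t=5 v=5: → [0,12); WM=3
i=4 t=1 v=8: → [0,12); WM=3
i=5 t=6 v=4: → [0,12); WM=4
i=6 t=16 v=7: → [12,24); WM=14; [0,12) fires=6
i=7 t=11 v=2: → [0,12); WM=14
i=8 t=16 v=4: → [12,24); WM=14
i=9 t=19 v=4: → [12,24); WM=17
i=10 t=35 v=1: → [24,36); WM=33; [12,24) fires=3
i=11 t=39 v=7: → [36,48); WM=37; [24,36) fires=1
i=12 t=47 v=9: → [36,48); WM=45
i=13 t=18 v=5: DROP (t<45-3); WM=45
i=14 t=41 v=4: DROP (t<45-3); WM=45
i=15 t=53 v=2: → [48,60); WM=51; [36,48) fires=2
i=16 t=59 v=1: → [48,60); WM=57
i=17 t=63 v=2: → [60,72); WM=61; [48,60) fires=2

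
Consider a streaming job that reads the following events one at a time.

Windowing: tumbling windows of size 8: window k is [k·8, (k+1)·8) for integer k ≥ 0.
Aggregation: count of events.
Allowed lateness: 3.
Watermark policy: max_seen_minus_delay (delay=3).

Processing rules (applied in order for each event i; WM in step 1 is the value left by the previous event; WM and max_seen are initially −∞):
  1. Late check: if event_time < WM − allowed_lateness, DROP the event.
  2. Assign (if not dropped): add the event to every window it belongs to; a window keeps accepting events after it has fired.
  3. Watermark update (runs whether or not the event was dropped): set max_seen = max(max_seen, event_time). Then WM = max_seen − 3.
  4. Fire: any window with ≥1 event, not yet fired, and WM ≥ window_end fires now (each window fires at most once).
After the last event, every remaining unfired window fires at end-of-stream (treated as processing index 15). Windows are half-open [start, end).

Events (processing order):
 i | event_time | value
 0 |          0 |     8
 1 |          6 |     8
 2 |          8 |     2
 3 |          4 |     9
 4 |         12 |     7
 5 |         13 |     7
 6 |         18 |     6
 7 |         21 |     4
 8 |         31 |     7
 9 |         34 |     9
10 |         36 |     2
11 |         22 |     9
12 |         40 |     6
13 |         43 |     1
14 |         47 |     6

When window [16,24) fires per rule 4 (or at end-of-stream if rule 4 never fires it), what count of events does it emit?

i=0 t=0 v=8: → [0,8); WM=-3
i=1 t=6 v=8: → [0,8); WM=3
i=2 t=8 v=2: → [8,16); WM=5
i=3 t=4 v=9: → [0,8); WM=5
i=4 t=12 v=7: → [8,16); WM=9; [0,8) fires=3
i=5 t=13 v=7: → [8,16); WM=10
i=6 t=18 v=6: → [16,24); WM=15
i=7 t=21 v=4: → [16,24); WM=18; [8,16) fires=3
i=8 t=31 v=7: → [24,32); WM=28; [16,24) fires=2
i=9 t=34 v=9: → [32,40); WM=31
i=10 t=36 v=2: → [32,40); WM=33; [24,32) fires=1
i=11 t=22 v=9: DROP (t<33-3); WM=33
i=12 t=40 v=6: → [40,48); WM=37
i=13 t=43 v=1: → [40,48); WM=40; [32,40) fires=2
i=14 t=47 v=6: → [40,48); WM=44

2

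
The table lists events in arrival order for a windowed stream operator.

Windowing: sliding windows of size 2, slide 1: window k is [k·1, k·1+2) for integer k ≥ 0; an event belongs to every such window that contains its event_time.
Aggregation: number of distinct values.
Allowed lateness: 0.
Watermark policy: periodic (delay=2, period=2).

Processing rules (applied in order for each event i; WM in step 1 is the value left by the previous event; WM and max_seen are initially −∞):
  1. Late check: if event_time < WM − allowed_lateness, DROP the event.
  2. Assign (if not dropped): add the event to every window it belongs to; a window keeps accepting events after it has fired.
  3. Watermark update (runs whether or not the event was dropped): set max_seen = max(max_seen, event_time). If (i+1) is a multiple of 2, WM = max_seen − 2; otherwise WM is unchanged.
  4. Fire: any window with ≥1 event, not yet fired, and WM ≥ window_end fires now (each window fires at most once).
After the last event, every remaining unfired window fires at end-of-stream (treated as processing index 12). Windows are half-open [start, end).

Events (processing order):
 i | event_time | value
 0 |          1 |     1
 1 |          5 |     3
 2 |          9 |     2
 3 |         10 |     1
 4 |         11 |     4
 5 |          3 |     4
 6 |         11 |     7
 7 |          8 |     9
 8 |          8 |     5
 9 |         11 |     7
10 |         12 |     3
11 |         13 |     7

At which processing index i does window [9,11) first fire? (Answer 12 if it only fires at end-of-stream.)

11

i=0 t=1 v=1: → [1,3),[0,2); WM=−∞
i=1 t=5 v=3: → [5,7),[4,6); WM=3; [0,2) fires=1 [1,3) fires=1
i=2 t=9 v=2: → [9,11),[8,10); WM=3
i=3 t=10 v=1: → [10,12),[9,11); WM=8; [4,6) fires=1 [5,7) fires=1
i=4 t=11 v=4: → [11,13),[10,12); WM=8
i=5 t=3 v=4: DROP (t<8-0); WM=9
i=6 t=11 v=7: → [11,13),[10,12); WM=9
i=7 t=8 v=9: DROP (t<9-0); WM=9
i=8 t=8 v=5: DROP (t<9-0); WM=9
i=9 t=11 v=7: → [11,13),[10,12); WM=9
i=10 t=12 v=3: → [12,14),[11,13); WM=9
i=11 t=13 v=7: → [13,15),[12,14); WM=11; [8,10) fires=1 [9,11) fires=2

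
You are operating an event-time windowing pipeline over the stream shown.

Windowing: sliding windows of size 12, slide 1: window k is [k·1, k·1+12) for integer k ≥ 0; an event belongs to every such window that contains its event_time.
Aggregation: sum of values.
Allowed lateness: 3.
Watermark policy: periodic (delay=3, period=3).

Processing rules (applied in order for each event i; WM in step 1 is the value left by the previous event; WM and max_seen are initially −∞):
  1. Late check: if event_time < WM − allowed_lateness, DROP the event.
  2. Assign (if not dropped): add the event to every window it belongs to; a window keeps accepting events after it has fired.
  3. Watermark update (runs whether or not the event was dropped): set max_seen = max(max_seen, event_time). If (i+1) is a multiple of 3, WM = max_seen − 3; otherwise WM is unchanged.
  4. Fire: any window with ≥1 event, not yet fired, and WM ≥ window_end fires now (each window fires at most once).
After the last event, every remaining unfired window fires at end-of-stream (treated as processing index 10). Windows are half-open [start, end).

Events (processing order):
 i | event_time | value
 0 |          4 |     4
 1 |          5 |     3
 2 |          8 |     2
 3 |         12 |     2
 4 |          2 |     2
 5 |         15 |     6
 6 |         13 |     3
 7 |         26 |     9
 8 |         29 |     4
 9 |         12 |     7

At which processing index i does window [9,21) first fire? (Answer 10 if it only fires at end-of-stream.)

8

i=0 t=4 v=4: → [4,16),[3,15),[2,14),[1,13),[0,12); WM=−∞
i=1 t=5 v=3: → [5,17),[4,16),[3,15),[2,14),[1,13),[0,12); WM=−∞
i=2 t=8 v=2: → [8,20),[7,19),[6,18),[5,17),[4,16),[3,15),[2,14),[1,13),[0,12); WM=5
i=3 t=12 v=2: → [12,24),[11,23),[10,22),[9,21),[8,20),[7,19),[6,18),[5,17),[4,16),[3,15),[2,14),[1,13); WM=5
i=4 t=2 v=2: → [2,14),[1,13),[0,12); WM=5
i=5 t=15 v=6: → [15,27),[14,26),[13,25),[12,24),[11,23),[10,22),[9,21),[8,20),[7,19),[6,18),[5,17),[4,16); WM=12; [0,12) fires=11
i=6 t=13 v=3: → [13,25),[12,24),[11,23),[10,22),[9,21),[8,20),[7,19),[6,18),[5,17),[4,16),[3,15),[2,14); WM=12
i=7 t=26 v=9: → [26,38),[25,37),[24,36),[23,35),[22,34),[21,33),[20,32),[19,31),[18,30),[17,29),[16,28),[15,27); WM=12
i=8 t=29 v=4: → [29,41),[28,40),[27,39),[26,38),[25,37),[24,36),[23,35),[22,34),[21,33),[20,32),[19,31),[18,30); WM=26; [1,13) fires=13 [2,14) fires=16 [3,15) fires=14 [4,16) fires=20 [5,17) fires=16 [6,18) fires=13 [7,19) fires=13 [8,20) fires=13 [9,21) fires=11 [10,22) fires=11 [11,23) fires=11 [12,24) fires=11 [13,25) fires=9 [14,26) fires=6
i=9 t=12 v=7: DROP (t<26-3); WM=26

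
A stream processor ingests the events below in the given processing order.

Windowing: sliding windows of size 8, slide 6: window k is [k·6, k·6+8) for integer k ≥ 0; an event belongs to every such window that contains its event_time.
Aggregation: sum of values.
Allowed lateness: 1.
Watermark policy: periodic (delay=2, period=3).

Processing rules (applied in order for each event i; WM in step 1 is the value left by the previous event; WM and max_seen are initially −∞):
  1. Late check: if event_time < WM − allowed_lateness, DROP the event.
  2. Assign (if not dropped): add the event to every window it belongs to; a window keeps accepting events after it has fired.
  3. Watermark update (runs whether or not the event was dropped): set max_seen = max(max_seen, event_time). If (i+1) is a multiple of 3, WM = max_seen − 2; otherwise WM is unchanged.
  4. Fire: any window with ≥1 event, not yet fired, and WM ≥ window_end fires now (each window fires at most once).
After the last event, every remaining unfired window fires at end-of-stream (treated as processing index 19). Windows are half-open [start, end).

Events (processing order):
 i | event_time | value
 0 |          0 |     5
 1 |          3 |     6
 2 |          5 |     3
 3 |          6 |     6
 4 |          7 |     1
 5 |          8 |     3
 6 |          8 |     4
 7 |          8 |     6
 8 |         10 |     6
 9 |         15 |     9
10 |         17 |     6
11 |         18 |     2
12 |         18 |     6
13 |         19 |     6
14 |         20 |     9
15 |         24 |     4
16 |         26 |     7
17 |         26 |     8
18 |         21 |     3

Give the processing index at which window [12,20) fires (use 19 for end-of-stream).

i=0 t=0 v=5: → [0,8); WM=−∞
i=1 t=3 v=6: → [0,8); WM=−∞
i=2 t=5 v=3: → [0,8); WM=3
i=3 t=6 v=6: → [6,14),[0,8); WM=3
i=4 t=7 v=1: → [6,14),[0,8); WM=3
i=5 t=8 v=3: → [6,14); WM=6
i=6 t=8 v=4: → [6,14); WM=6
i=7 t=8 v=6: → [6,14); WM=6
i=8 t=10 v=6: → [6,14); WM=8; [0,8) fires=21
i=9 t=15 v=9: → [12,20); WM=8
i=10 t=17 v=6: → [12,20); WM=8
i=11 t=18 v=2: → [18,26),[12,20); WM=16; [6,14) fires=26
i=12 t=18 v=6: → [18,26),[12,20); WM=16
i=13 t=19 v=6: → [18,26),[12,20); WM=16
i=14 t=20 v=9: → [18,26); WM=18
i=15 t=24 v=4: → [24,32),[18,26); WM=18
i=16 t=26 v=7: → [24,32); WM=18
i=17 t=26 v=8: → [24,32); WM=24; [12,20) fires=29
i=18 t=21 v=3: DROP (t<24-1); WM=24

17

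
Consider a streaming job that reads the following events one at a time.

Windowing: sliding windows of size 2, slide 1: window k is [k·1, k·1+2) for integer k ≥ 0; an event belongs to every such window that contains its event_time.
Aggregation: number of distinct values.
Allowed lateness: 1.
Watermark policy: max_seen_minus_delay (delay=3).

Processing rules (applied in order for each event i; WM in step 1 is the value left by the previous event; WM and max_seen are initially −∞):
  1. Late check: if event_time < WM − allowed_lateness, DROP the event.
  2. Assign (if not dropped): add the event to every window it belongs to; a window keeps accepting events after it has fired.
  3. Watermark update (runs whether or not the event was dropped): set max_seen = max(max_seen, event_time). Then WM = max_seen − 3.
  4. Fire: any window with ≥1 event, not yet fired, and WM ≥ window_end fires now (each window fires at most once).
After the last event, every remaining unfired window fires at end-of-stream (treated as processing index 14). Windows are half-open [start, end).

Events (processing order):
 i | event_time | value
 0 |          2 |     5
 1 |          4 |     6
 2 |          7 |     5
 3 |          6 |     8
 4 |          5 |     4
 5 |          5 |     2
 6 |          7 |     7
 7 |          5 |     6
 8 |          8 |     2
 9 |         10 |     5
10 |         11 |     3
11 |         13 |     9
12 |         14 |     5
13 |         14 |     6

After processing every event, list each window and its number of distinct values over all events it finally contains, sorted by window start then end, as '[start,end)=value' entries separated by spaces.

[1,3)=1 [2,4)=1 [3,5)=1 [4,6)=3 [5,7)=4 [6,8)=3 [7,9)=3 [8,10)=1 [9,11)=1 [10,12)=2 [11,13)=1 [12,14)=1 [13,15)=3 [14,16)=2

i=0 t=2 v=5: → [2,4),[1,3); WM=-1
i=1 t=4 v=6: → [4,6),[3,5); WM=1
i=2 t=7 v=5: → [7,9),[6,8); WM=4; [1,3) fires=1 [2,4) fires=1
i=3 t=6 v=8: → [6,8),[5,7); WM=4
i=4 t=5 v=4: → [5,7),[4,6); WM=4
i=5 t=5 v=2: → [5,7),[4,6); WM=4
i=6 t=7 v=7: → [7,9),[6,8); WM=4
i=7 t=5 v=6: → [5,7),[4,6); WM=4
i=8 t=8 v=2: → [8,10),[7,9); WM=5; [3,5) fires=1
i=9 t=10 v=5: → [10,12),[9,11); WM=7; [4,6) fires=3 [5,7) fires=4
i=10 t=11 v=3: → [11,13),[10,12); WM=8; [6,8) fires=3
i=11 t=13 v=9: → [13,15),[12,14); WM=10; [7,9) fires=3 [8,10) fires=1
i=12 t=14 v=5: → [14,16),[13,15); WM=11; [9,11) fires=1
i=13 t=14 v=6: → [14,16),[13,15); WM=11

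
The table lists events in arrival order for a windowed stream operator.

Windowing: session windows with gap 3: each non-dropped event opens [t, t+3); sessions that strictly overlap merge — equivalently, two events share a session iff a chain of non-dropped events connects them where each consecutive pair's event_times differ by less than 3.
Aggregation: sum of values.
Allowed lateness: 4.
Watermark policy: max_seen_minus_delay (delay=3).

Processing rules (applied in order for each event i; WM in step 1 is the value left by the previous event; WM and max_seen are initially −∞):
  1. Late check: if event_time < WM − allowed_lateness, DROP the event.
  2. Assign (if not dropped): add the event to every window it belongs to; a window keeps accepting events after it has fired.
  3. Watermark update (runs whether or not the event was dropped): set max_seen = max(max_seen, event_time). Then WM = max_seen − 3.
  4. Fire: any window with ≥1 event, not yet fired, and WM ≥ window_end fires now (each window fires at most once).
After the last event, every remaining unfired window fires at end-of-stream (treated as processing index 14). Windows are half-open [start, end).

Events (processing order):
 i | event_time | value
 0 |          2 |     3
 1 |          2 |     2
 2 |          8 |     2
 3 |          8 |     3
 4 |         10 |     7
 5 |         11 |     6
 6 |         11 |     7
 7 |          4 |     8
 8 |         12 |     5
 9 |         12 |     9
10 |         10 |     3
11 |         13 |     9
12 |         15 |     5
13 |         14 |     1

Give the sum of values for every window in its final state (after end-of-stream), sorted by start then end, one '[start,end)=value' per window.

[2,7)=13 [8,18)=57

i=0 t=2 v=3: → [2,5); WM=-1
i=1 t=2 v=2: → [2,5); WM=-1
i=2 t=8 v=2: → [8,11); WM=5
i=3 t=8 v=3: → [8,11); WM=5
i=4 t=10 v=7: → [8,13); WM=7
i=5 t=11 v=6: → [8,14); WM=8
i=6 t=11 v=7: → [8,14); WM=8
i=7 t=4 v=8: → [2,7); WM=8
i=8 t=12 v=5: → [8,15); WM=9
i=9 t=12 v=9: → [8,15); WM=9
i=10 t=10 v=3: → [8,15); WM=9
i=11 t=13 v=9: → [8,16); WM=10
i=12 t=15 v=5: → [8,18); WM=12
i=13 t=14 v=1: → [8,18); WM=12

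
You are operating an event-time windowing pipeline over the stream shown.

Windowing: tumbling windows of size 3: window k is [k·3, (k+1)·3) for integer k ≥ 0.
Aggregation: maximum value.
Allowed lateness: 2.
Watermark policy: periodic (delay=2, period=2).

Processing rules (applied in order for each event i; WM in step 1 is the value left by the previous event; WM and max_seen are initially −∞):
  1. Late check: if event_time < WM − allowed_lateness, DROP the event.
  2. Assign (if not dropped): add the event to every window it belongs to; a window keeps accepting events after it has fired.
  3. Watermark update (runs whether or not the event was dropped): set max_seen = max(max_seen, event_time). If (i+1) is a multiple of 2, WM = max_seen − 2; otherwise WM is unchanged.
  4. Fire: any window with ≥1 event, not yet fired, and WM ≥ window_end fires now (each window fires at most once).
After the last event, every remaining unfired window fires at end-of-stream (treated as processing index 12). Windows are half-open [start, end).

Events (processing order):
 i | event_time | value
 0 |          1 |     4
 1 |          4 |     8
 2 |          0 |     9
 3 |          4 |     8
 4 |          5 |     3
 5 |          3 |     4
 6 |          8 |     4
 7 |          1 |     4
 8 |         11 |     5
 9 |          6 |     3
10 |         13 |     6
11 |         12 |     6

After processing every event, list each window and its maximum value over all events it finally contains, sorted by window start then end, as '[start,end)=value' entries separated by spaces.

i=0 t=1 v=4: → [0,3); WM=−∞
i=1 t=4 v=8: → [3,6); WM=2
i=2 t=0 v=9: → [0,3); WM=2
i=3 t=4 v=8: → [3,6); WM=2
i=4 t=5 v=3: → [3,6); WM=2
i=5 t=3 v=4: → [3,6); WM=3; [0,3) fires=9
i=6 t=8 v=4: → [6,9); WM=3
i=7 t=1 v=4: → [0,3); WM=6; [3,6) fires=8
i=8 t=11 v=5: → [9,12); WM=6
i=9 t=6 v=3: → [6,9); WM=9; [6,9) fires=4
i=10 t=13 v=6: → [12,15); WM=9
i=11 t=12 v=6: → [12,15); WM=11

[0,3)=9 [3,6)=8 [6,9)=4 [9,12)=5 [12,15)=6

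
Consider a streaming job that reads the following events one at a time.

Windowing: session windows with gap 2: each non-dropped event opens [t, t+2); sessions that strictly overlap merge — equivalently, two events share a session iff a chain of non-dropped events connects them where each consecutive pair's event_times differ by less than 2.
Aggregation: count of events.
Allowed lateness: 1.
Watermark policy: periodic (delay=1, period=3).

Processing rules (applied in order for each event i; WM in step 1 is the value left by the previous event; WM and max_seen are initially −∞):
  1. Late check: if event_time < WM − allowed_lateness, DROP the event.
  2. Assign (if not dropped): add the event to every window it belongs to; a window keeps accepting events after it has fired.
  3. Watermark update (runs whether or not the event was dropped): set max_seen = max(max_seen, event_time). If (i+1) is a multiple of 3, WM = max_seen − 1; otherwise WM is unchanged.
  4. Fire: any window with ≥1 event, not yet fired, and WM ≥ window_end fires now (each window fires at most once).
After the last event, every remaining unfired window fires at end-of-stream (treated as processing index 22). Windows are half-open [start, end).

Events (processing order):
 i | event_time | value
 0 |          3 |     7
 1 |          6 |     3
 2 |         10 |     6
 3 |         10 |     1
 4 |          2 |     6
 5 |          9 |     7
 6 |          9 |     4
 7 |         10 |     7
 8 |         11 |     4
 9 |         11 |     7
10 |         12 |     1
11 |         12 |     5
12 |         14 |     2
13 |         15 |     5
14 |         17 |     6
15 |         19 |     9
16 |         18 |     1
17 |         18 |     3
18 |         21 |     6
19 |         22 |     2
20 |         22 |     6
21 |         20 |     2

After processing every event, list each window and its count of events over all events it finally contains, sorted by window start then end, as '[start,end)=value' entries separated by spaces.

i=0 t=3 v=7: → [3,5); WM=−∞
i=1 t=6 v=3: → [6,8); WM=−∞
i=2 t=10 v=6: → [10,12); WM=9
i=3 t=10 v=1: → [10,12); WM=9
i=4 t=2 v=6: DROP (t<9-1); WM=9
i=5 t=9 v=7: → [9,12); WM=9
i=6 t=9 v=4: → [9,12); WM=9
i=7 t=10 v=7: → [9,12); WM=9
i=8 t=11 v=4: → [9,13); WM=10
i=9 t=11 v=7: → [9,13); WM=10
i=10 t=12 v=1: → [9,14); WM=10
i=11 t=12 v=5: → [9,14); WM=11
i=12 t=14 v=2: → [14,16); WM=11
i=13 t=15 v=5: → [14,17); WM=11
i=14 t=17 v=6: → [17,19); WM=16
i=15 t=19 v=9: → [19,21); WM=16
i=16 t=18 v=1: → [17,21); WM=16
i=17 t=18 v=3: → [17,21); WM=18
i=18 t=21 v=6: → [21,23); WM=18
i=19 t=22 v=2: → [21,24); WM=18
i=20 t=22 v=6: → [21,24); WM=21
i=21 t=20 v=2: → [17,24); WM=21

[3,5)=1 [6,8)=1 [9,14)=9 [14,17)=2 [17,24)=8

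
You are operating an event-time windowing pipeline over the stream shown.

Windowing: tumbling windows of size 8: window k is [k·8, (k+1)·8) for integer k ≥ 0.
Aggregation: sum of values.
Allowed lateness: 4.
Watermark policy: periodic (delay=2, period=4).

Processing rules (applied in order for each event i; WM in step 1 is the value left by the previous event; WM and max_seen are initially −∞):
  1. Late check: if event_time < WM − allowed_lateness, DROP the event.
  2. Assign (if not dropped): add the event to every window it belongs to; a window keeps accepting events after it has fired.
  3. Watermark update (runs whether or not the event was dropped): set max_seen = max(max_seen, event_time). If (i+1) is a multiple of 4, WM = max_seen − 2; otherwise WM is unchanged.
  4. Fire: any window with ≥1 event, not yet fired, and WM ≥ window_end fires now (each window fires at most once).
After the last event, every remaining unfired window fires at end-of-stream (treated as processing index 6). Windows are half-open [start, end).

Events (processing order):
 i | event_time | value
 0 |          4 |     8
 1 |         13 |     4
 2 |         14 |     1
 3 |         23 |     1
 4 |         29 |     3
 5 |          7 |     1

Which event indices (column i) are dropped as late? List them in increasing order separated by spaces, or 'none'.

i=0 t=4 v=8: → [0,8); WM=−∞
i=1 t=13 v=4: → [8,16); WM=−∞
i=2 t=14 v=1: → [8,16); WM=−∞
i=3 t=23 v=1: → [16,24); WM=21; [0,8) fires=8 [8,16) fires=5
i=4 t=29 v=3: → [24,32); WM=21
i=5 t=7 v=1: DROP (t<21-4); WM=21

5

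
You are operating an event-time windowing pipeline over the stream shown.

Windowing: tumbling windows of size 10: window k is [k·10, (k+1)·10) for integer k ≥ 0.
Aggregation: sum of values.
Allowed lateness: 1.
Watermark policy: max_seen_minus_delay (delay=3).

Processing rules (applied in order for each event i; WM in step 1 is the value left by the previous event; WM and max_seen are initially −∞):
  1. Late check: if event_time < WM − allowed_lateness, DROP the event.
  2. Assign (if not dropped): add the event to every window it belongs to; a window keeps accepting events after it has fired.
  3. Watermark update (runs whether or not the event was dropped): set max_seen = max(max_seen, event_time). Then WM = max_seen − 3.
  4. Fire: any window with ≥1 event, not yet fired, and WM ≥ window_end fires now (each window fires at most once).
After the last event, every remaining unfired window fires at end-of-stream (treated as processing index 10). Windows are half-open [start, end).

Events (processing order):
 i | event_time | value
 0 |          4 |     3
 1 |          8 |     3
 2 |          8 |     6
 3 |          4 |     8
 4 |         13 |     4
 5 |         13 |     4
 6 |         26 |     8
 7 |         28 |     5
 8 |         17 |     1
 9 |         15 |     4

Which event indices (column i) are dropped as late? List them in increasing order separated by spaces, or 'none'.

8 9

i=0 t=4 v=3: → [0,10); WM=1
i=1 t=8 v=3: → [0,10); WM=5
i=2 t=8 v=6: → [0,10); WM=5
i=3 t=4 v=8: → [0,10); WM=5
i=4 t=13 v=4: → [10,20); WM=10; [0,10) fires=20
i=5 t=13 v=4: → [10,20); WM=10
i=6 t=26 v=8: → [20,30); WM=23; [10,20) fires=8
i=7 t=28 v=5: → [20,30); WM=25
i=8 t=17 v=1: DROP (t<25-1); WM=25
i=9 t=15 v=4: DROP (t<25-1); WM=25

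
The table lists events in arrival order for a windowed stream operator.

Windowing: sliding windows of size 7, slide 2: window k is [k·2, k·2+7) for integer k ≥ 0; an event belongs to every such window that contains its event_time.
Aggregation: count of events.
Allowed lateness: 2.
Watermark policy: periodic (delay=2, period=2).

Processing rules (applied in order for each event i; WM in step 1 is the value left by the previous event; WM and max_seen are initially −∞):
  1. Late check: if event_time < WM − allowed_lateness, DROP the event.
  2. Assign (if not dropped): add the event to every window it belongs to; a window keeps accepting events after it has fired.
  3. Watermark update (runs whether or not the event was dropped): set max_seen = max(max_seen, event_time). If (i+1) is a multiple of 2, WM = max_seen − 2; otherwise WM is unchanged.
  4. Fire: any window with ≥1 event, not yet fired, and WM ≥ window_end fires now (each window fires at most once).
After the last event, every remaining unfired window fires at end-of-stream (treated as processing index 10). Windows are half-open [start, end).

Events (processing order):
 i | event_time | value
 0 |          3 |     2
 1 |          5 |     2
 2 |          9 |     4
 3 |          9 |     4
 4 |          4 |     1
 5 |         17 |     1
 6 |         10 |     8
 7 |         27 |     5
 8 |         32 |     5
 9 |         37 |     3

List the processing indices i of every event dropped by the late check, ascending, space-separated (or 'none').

i=0 t=3 v=2: → [2,9),[0,7); WM=−∞
i=1 t=5 v=2: → [4,11),[2,9),[0,7); WM=3
i=2 t=9 v=4: → [8,15),[6,13),[4,11); WM=3
i=3 t=9 v=4: → [8,15),[6,13),[4,11); WM=7; [0,7) fires=2
i=4 t=4 v=1: DROP (t<7-2); WM=7
i=5 t=17 v=1: → [16,23),[14,21),[12,19); WM=15; [2,9) fires=2 [4,11) fires=3 [6,13) fires=2 [8,15) fires=2
i=6 t=10 v=8: DROP (t<15-2); WM=15
i=7 t=27 v=5: → [26,33),[24,31),[22,29); WM=25; [12,19) fires=1 [14,21) fires=1 [16,23) fires=1
i=8 t=32 v=5: → [32,39),[30,37),[28,35),[26,33); WM=25
i=9 t=37 v=3: → [36,43),[34,41),[32,39); WM=35; [22,29) fires=1 [24,31) fires=1 [26,33) fires=2 [28,35) fires=1

4 6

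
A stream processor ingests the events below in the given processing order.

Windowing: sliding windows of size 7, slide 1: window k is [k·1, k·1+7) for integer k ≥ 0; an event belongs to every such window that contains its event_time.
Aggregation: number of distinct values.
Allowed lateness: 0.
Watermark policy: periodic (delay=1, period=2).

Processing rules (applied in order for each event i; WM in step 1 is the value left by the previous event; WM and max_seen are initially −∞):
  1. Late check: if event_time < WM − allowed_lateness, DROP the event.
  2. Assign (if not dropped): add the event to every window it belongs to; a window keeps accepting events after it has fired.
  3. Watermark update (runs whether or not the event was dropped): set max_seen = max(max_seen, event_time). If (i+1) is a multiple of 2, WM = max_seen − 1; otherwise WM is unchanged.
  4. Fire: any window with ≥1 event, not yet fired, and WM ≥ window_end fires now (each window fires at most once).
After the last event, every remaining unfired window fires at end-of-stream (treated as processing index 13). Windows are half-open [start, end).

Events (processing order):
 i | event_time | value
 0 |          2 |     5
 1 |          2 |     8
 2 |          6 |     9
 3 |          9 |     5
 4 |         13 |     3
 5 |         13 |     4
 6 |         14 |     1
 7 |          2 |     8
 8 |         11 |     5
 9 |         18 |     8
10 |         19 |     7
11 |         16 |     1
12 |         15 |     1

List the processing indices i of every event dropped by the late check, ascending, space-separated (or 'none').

7 8 11 12

i=0 t=2 v=5: → [2,9),[1,8),[0,7); WM=−∞
i=1 t=2 v=8: → [2,9),[1,8),[0,7); WM=1
i=2 t=6 v=9: → [6,13),[5,12),[4,11),[3,10),[2,9),[1,8),[0,7); WM=1
i=3 t=9 v=5: → [9,16),[8,15),[7,14),[6,13),[5,12),[4,11),[3,10); WM=8; [0,7) fires=3 [1,8) fires=3
i=4 t=13 v=3: → [13,20),[12,19),[11,18),[10,17),[9,16),[8,15),[7,14); WM=8
i=5 t=13 v=4: → [13,20),[12,19),[11,18),[10,17),[9,16),[8,15),[7,14); WM=12; [2,9) fires=3 [3,10) fires=2 [4,11) fires=2 [5,12) fires=2
i=6 t=14 v=1: → [14,21),[13,20),[12,19),[11,18),[10,17),[9,16),[8,15); WM=12
i=7 t=2 v=8: DROP (t<12-0); WM=13; [6,13) fires=2
i=8 t=11 v=5: DROP (t<13-0); WM=13
i=9 t=18 v=8: → [18,25),[17,24),[16,23),[15,22),[14,21),[13,20),[12,19); WM=17; [7,14) fires=3 [8,15) fires=4 [9,16) fires=4 [10,17) fires=3
i=10 t=19 v=7: → [19,26),[18,25),[17,24),[16,23),[15,22),[14,21),[13,20); WM=17
i=11 t=16 v=1: DROP (t<17-0); WM=18; [11,18) fires=3
i=12 t=15 v=1: DROP (t<18-0); WM=18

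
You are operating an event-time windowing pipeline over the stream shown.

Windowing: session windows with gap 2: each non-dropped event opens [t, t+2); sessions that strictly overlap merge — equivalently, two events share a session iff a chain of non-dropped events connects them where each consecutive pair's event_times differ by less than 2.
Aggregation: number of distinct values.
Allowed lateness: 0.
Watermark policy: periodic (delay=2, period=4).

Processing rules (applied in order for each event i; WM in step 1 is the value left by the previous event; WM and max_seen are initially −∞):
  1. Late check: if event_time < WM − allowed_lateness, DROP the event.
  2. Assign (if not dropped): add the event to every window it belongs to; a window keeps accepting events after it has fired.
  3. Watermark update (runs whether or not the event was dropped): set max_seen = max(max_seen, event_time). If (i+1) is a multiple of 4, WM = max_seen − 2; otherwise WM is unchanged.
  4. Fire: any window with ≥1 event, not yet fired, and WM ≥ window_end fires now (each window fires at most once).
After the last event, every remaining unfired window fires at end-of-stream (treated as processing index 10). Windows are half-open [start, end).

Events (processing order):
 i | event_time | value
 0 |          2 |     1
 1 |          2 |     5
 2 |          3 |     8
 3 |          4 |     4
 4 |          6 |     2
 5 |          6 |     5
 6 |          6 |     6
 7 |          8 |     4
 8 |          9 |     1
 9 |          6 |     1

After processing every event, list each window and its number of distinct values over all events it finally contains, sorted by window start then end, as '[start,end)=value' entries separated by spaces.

[2,6)=4 [6,8)=4 [8,11)=2

i=0 t=2 v=1: → [2,4); WM=−∞
i=1 t=2 v=5: → [2,4); WM=−∞
i=2 t=3 v=8: → [2,5); WM=−∞
i=3 t=4 v=4: → [2,6); WM=2
i=4 t=6 v=2: → [6,8); WM=2
i=5 t=6 v=5: → [6,8); WM=2
i=6 t=6 v=6: → [6,8); WM=2
i=7 t=8 v=4: → [8,10); WM=6
i=8 t=9 v=1: → [8,11); WM=6
i=9 t=6 v=1: → [6,8); WM=6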